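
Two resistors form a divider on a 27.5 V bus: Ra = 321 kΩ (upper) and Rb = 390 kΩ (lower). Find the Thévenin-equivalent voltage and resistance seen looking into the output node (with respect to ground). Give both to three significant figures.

V_th = 15.1 V, R_th = 176 kΩ

V_th is the open-circuit tap voltage: 27.5 × 390/(321 + 390) = 15.1 V.
With the supply zeroed, Ra and Rb appear in parallel from the tap: R_th = Ra‖Rb = (321 × 390)/711.0 = 176 kΩ.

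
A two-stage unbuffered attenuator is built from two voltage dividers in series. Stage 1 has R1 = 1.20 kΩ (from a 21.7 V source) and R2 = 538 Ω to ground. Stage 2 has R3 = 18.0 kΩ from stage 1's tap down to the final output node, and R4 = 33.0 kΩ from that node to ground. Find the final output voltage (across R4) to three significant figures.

Stage 2 presents R3+R4 = 51000 Ω as a load on stage 1's tap.
Stage 1's lower leg becomes R2‖(R3+R4) = 532.4 Ω, so V_mid = 21.7 × 532.4/1732 = 6.669 V.
Stage 2 is itself unloaded: V_out = V_mid × R4/(R3+R4) = 6.669 × 33000/51000 = 4.32 V.

V_out ≈ 4.32 V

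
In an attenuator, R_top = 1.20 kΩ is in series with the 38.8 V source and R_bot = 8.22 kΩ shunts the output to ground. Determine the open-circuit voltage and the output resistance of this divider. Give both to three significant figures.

V_th is the open-circuit tap voltage: 38.8 × 8.22/(1.20 + 8.22) = 33.9 V.
With the supply zeroed, R_top and R_bot appear in parallel from the tap: R_th = R_top‖R_bot = (1.20 × 8.22)/9.420 = 1.05 kΩ.

V_th = 33.9 V, R_th = 1.05 kΩ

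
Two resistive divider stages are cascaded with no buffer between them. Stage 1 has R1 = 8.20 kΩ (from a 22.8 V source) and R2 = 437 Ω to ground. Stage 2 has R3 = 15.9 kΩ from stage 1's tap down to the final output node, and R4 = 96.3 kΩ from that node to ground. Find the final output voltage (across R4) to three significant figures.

V_out ≈ 0.986 V

Stage 2 presents R3+R4 = 112200 Ω as a load on stage 1's tap.
Stage 1's lower leg becomes R2‖(R3+R4) = 435.3 Ω, so V_mid = 22.8 × 435.3/8635 = 1.149 V.
Stage 2 is itself unloaded: V_out = V_mid × R4/(R3+R4) = 1.149 × 96300/112200 = 0.986 V.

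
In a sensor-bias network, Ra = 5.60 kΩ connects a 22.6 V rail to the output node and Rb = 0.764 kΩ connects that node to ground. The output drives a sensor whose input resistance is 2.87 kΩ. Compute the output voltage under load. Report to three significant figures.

V_out ≈ 2.20 V

The load sits in parallel with Rb: Rb‖R_L = (764 × 2870) / (764 + 2870) = 603.4 Ω.
V_out = 22.6 × 603.4 / (5600 + 603.4) = 22.6 × 603.4/6203 = 2.20 V.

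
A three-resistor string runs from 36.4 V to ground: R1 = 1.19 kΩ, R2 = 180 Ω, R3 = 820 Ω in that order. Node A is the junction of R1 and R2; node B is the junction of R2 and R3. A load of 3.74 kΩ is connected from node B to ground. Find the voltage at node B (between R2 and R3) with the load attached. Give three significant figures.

V ≈ 12.0 V

At node B, R3 is in parallel with the load: R3‖R_L = 672.5 Ω.
Below node A the resistance is R2 + (R3‖R_L) = 852.5 Ω, so V_A = 36.4 × 852.5/2043 = 15.19 V.
Then V_B = V_A × (R3‖R_L)/(R2 + R3‖R_L) = 15.19 × 672.5/852.5 = 12.0 V.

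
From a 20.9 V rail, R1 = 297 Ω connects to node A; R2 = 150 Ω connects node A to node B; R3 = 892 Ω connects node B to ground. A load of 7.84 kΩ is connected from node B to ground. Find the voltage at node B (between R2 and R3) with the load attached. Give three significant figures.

V ≈ 13.4 V

At node B, R3 is in parallel with the load: R3‖R_L = 800.9 Ω.
Below node A the resistance is R2 + (R3‖R_L) = 950.9 Ω, so V_A = 20.9 × 950.9/1248 = 15.93 V.
Then V_B = V_A × (R3‖R_L)/(R2 + R3‖R_L) = 15.93 × 800.9/950.9 = 13.4 V.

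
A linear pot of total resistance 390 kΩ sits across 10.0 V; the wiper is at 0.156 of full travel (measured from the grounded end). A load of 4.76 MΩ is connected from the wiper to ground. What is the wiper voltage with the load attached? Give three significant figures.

V ≈ 1.54 V

The wiper splits the pot into (1−α)R = 329.2 kΩ above and αR = 60.84 kΩ below.
Lower section ‖ load = 60.07 kΩ.
V_wiper = 10.0 × 60.07/(329.2 + 60.07) = 1.54 V.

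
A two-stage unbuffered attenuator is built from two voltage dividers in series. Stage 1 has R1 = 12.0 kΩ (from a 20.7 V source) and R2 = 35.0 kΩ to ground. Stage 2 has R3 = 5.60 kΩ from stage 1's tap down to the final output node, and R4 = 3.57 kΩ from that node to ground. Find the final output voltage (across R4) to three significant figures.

Stage 2 presents R3+R4 = 9.170 kΩ as a load on stage 1's tap.
Stage 1's lower leg becomes R2‖(R3+R4) = 7.266 kΩ, so V_mid = 20.7 × 7.266/19.27 = 7.807 V.
Stage 2 is itself unloaded: V_out = V_mid × R4/(R3+R4) = 7.807 × 3.57/9.170 = 3.04 V.

V_out ≈ 3.04 V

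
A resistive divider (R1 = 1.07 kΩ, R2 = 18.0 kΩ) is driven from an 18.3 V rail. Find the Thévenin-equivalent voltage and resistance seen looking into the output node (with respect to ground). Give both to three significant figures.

V_th = 17.3 V, R_th = 1.01 kΩ

V_th is the open-circuit tap voltage: 18.3 × 18.0/(1.07 + 18.0) = 17.3 V.
With the supply zeroed, R1 and R2 appear in parallel from the tap: R_th = R1‖R2 = (1.07 × 18.0)/19.07 = 1.01 kΩ.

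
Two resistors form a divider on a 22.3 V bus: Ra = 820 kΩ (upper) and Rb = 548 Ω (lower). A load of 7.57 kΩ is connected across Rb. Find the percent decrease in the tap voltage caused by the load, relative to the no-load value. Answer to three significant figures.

The divider's output (Thévenin) resistance is Ra‖Rb = 547.6 Ω.
Fractional drop under load = R_th/(R_th + R_L) = 547.6 / (547.6 + 7570) = 0.06746.
So the output falls by 6.75 %.

6.75 %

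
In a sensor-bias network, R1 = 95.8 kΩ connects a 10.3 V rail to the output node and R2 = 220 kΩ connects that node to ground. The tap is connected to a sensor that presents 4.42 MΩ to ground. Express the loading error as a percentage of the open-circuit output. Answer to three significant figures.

1.49 %

The divider's output (Thévenin) resistance is R1‖R2 = 66.74 kΩ.
Fractional drop under load = R_th/(R_th + R_L) = 66.74 / (66.74 + 4420) = 0.01487.
So the output falls by 1.49 %.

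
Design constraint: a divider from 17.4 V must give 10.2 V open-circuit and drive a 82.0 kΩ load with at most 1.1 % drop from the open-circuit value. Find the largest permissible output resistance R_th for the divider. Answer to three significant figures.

R_th ≤ 912 Ω

Loading drop = R_th/(R_th + R_L) ≤ 0.0110, so R_th ≤ R_L · ε/(1−ε) = 82.0 kΩ × 0.0110/0.9890 = 912 Ω.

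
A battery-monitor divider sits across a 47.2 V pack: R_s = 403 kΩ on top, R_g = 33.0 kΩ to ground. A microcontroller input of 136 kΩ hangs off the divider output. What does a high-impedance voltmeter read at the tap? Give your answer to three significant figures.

The load sits in parallel with R_g: R_g‖R_L = (33.0 × 136) / (33.0 + 136) = 26.56 kΩ.
V_out = 47.2 × 26.56 / (403 + 26.56) = 47.2 × 26.56/429.6 = 2.92 V.

V_out ≈ 2.92 V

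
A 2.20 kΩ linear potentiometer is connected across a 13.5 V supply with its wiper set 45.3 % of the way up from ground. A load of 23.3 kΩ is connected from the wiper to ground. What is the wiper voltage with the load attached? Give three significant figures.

The wiper splits the pot into (1−α)R = 1203 Ω above and αR = 996.6 Ω below.
Lower section ‖ load = 955.7 Ω.
V_wiper = 13.5 × 955.7/(1203 + 955.7) = 5.98 V.

V ≈ 5.98 V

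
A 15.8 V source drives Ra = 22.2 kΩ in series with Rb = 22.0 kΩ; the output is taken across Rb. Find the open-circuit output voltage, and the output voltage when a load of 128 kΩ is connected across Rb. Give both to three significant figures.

Unloaded: 7.86 V; loaded: 7.24 V

Open-circuit: V = 15.8 × 22.0/(22.2 + 22.0) = 7.86 V.
With the load, Rb becomes Rb‖R_L = 18.77 kΩ, so V = 15.8 × 18.77/40.97 = 7.24 V.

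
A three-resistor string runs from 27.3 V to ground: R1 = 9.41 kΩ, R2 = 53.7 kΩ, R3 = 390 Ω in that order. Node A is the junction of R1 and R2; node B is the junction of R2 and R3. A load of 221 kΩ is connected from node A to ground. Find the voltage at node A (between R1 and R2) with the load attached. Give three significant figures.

Below node A the series string R2+R3 = 54090 Ω sits in parallel with the 221000 Ω load: 43450 Ω.
V_A = 27.3 × 43450/(9410 + 43450) = 22.4 V.

V ≈ 22.4 V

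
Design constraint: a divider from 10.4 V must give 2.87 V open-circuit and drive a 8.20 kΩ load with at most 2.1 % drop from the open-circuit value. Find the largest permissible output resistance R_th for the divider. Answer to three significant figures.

Loading drop = R_th/(R_th + R_L) ≤ 0.0210, so R_th ≤ R_L · ε/(1−ε) = 8.20 kΩ × 0.0210/0.9790 = 176 Ω.

R_th ≤ 176 Ω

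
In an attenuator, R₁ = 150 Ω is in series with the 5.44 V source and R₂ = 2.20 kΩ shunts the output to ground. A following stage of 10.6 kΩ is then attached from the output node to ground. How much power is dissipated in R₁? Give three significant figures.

P ≈ 1.14 mW

Total resistance from the source is R₁ + (R₂‖R_L) = 1972 Ω, so I = 5.44/1972 Ω = 2.759 mA.
P = I²·R₁ = (2.759 mA)² × 150 Ω = 1.14 mW.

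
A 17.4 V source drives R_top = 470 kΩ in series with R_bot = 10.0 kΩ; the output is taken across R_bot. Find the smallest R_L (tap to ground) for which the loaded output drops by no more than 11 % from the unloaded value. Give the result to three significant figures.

Output resistance R_th = R_top‖R_bot = (470 × 10.0)/480.0 = 9.792 kΩ.
The fractional drop is R_th/(R_th + R_L); requiring this ≤ 0.110 gives R_L ≥ R_th(1/0.110 − 1) = 9.792 × 8.091 = 79.2 kΩ.

R_L(min) ≈ 79.2 kΩ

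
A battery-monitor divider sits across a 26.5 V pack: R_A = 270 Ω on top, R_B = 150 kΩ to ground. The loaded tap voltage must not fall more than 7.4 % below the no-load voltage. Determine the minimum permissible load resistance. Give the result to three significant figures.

R_L(min) ≈ 3.37 kΩ

Output resistance R_th = R_A‖R_B = (270 × 150000)/150300 = 269.5 Ω.
The fractional drop is R_th/(R_th + R_L); requiring this ≤ 0.0740 gives R_L ≥ R_th(1/0.0740 − 1) = 269.5 × 12.51 = 3.37 kΩ.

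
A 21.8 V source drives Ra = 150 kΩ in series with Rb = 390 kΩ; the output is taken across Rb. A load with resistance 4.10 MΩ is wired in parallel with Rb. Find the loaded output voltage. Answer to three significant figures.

The load sits in parallel with Rb: Rb‖R_L = (390 × 4100) / (390 + 4100) = 356.1 kΩ.
V_out = 21.8 × 356.1 / (150 + 356.1) = 21.8 × 356.1/506.1 = 15.3 V.
(Unloaded it would have been 15.7 V.)

V_out ≈ 15.3 V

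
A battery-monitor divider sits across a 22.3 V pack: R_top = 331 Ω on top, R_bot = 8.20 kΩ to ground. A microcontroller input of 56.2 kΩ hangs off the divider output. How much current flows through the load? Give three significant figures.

I_L ≈ 0.379 mA

R_bot‖R_L = 7156 Ω; V_out = 22.3 × 7156/7487 = 21.31 V.
I_L = V_out / R_L = 21.31 / 56.2 kΩ = 0.379 mA.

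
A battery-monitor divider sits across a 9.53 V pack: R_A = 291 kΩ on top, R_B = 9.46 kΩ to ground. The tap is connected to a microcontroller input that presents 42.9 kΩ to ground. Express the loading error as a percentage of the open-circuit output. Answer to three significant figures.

17.6 %

The divider's output (Thévenin) resistance is R_A‖R_B = 9.162 kΩ.
Fractional drop under load = R_th/(R_th + R_L) = 9.162 / (9.162 + 42.9) = 0.1760.
So the output falls by 17.6 %.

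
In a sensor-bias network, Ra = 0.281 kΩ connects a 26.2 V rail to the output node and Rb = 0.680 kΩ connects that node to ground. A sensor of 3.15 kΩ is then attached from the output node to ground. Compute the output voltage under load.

V_out ≈ 17.4 V

The load sits in parallel with Rb: Rb‖R_L = (680 × 3150) / (680 + 3150) = 559.3 Ω.
V_out = 26.2 × 559.3 / (281 + 559.3) = 26.2 × 559.3/840.3 = 17.4 V.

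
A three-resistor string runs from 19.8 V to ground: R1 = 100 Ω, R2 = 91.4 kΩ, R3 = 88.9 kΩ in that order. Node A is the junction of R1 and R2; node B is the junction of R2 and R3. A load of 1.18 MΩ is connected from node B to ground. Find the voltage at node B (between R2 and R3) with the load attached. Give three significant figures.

At node B, R3 is in parallel with the load: R3‖R_L = 82670 Ω.
Below node A the resistance is R2 + (R3‖R_L) = 174100 Ω, so V_A = 19.8 × 174100/174200 = 19.79 V.
Then V_B = V_A × (R3‖R_L)/(R2 + R3‖R_L) = 19.79 × 82670/174100 = 9.40 V.

V ≈ 9.40 V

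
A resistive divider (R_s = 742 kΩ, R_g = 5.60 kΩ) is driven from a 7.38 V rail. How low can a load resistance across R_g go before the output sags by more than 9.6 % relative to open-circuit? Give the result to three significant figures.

R_L(min) ≈ 52.3 kΩ

Output resistance R_th = R_s‖R_g = (742 × 5.60)/747.6 = 5.558 kΩ.
The fractional drop is R_th/(R_th + R_L); requiring this ≤ 0.0960 gives R_L ≥ R_th(1/0.0960 − 1) = 5.558 × 9.417 = 52.3 kΩ.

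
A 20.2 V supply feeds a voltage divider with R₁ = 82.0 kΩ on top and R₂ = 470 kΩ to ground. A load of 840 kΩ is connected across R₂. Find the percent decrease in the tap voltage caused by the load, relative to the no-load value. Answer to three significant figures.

7.67 %

The divider's output (Thévenin) resistance is R₁‖R₂ = 69.82 kΩ.
Fractional drop under load = R_th/(R_th + R_L) = 69.82 / (69.82 + 840) = 0.07674.
So the output falls by 7.67 %.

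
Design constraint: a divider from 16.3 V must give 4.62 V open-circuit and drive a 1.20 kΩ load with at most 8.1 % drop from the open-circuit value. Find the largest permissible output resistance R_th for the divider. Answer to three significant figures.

R_th ≤ 106 Ω

Loading drop = R_th/(R_th + R_L) ≤ 0.0810, so R_th ≤ R_L · ε/(1−ε) = 1.20 kΩ × 0.0810/0.9190 = 106 Ω.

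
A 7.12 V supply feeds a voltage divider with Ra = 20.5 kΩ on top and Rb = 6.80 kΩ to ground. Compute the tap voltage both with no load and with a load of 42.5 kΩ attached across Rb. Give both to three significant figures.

Open-circuit: V = 7.12 × 6.80/(20.5 + 6.80) = 1.77 V.
With the load, Rb becomes Rb‖R_L = 5.862 kΩ, so V = 7.12 × 5.862/26.36 = 1.58 V.

Unloaded: 1.77 V; loaded: 1.58 V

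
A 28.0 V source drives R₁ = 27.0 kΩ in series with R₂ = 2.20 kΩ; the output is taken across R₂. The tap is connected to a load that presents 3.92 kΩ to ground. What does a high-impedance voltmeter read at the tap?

The load sits in parallel with R₂: R₂‖R_L = (2.20 × 3.92) / (2.20 + 3.92) = 1.409 kΩ.
V_out = 28.0 × 1.409 / (27.0 + 1.409) = 28.0 × 1.409/28.41 = 1.39 V.

V_out ≈ 1.39 V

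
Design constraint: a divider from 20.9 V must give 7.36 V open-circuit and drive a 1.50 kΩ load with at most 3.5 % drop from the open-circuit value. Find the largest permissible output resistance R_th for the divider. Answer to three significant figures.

Loading drop = R_th/(R_th + R_L) ≤ 0.0350, so R_th ≤ R_L · ε/(1−ε) = 1.50 kΩ × 0.0350/0.9650 = 54.4 Ω.

R_th ≤ 54.4 Ω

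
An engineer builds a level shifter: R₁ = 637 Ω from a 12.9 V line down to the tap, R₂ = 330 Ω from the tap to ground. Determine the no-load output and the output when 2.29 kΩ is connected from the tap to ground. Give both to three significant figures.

Open-circuit: V = 12.9 × 330/(637 + 330) = 4.40 V.
With the load, R₂ becomes R₂‖R_L = 288.4 Ω, so V = 12.9 × 288.4/925.4 = 4.02 V.

Unloaded: 4.40 V; loaded: 4.02 V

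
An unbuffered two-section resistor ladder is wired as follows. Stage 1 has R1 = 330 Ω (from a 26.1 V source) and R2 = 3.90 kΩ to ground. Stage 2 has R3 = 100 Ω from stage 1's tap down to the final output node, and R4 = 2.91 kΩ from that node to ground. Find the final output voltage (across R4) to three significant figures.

V_out ≈ 21.1 V

Stage 2 presents R3+R4 = 3010 Ω as a load on stage 1's tap.
Stage 1's lower leg becomes R2‖(R3+R4) = 1699 Ω, so V_mid = 26.1 × 1699/2029 = 21.85 V.
Stage 2 is itself unloaded: V_out = V_mid × R4/(R3+R4) = 21.85 × 2910/3010 = 21.1 V.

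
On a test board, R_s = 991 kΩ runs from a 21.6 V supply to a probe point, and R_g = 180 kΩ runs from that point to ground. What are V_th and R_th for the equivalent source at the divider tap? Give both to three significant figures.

V_th = 3.32 V, R_th = 152 kΩ

V_th is the open-circuit tap voltage: 21.6 × 180/(991 + 180) = 3.32 V.
With the supply zeroed, R_s and R_g appear in parallel from the tap: R_th = R_s‖R_g = (991 × 180)/1171 = 152 kΩ.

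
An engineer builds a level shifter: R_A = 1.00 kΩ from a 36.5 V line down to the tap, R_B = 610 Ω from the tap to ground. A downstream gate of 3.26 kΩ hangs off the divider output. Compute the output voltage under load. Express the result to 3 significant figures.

The load sits in parallel with R_B: R_B‖R_L = (610 × 3260) / (610 + 3260) = 513.9 Ω.
V_out = 36.5 × 513.9 / (1000 + 513.9) = 36.5 × 513.9/1514 = 12.4 V.

V_out ≈ 12.4 V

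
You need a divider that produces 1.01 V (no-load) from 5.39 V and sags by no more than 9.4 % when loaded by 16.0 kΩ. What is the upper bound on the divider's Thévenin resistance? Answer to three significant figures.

Loading drop = R_th/(R_th + R_L) ≤ 0.0940, so R_th ≤ R_L · ε/(1−ε) = 16.0 kΩ × 0.0940/0.9060 = 1.66 kΩ.
(Any R1, R2 with R2/(R1+R2) = 0.187 and R1‖R2 ≤ 1.66 kΩ will meet the spec.)

R_th ≤ 1.66 kΩ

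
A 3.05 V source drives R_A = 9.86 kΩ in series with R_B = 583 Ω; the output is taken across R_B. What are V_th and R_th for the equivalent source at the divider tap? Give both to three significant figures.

V_th is the open-circuit tap voltage: 3.05 × 583/(9860 + 583) = 0.170 V.
With the supply zeroed, R_A and R_B appear in parallel from the tap: R_th = R_A‖R_B = (9860 × 583)/10440 = 550 Ω.

V_th = 0.170 V, R_th = 550 Ω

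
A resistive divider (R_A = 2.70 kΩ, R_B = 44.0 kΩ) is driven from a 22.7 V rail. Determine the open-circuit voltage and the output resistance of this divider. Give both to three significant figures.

V_th = 21.4 V, R_th = 2.54 kΩ

V_th is the open-circuit tap voltage: 22.7 × 44.0/(2.70 + 44.0) = 21.4 V.
With the supply zeroed, R_A and R_B appear in parallel from the tap: R_th = R_A‖R_B = (2.70 × 44.0)/46.70 = 2.54 kΩ.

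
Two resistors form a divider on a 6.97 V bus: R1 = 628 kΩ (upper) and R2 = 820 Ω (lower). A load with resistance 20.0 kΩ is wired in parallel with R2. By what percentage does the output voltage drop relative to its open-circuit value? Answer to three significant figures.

The divider's output (Thévenin) resistance is R1‖R2 = 818.9 Ω.
Fractional drop under load = R_th/(R_th + R_L) = 818.9 / (818.9 + 20000) = 0.03934.
So the output falls by 3.93 %.

3.93 %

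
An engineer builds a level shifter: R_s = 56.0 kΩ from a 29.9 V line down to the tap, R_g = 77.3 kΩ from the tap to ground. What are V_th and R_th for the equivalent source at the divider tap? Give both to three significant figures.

V_th = 17.3 V, R_th = 32.5 kΩ

V_th is the open-circuit tap voltage: 29.9 × 77.3/(56.0 + 77.3) = 17.3 V.
With the supply zeroed, R_s and R_g appear in parallel from the tap: R_th = R_s‖R_g = (56.0 × 77.3)/133.3 = 32.5 kΩ.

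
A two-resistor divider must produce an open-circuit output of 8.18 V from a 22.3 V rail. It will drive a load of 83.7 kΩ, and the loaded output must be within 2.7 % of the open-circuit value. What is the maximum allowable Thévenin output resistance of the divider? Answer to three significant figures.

R_th ≤ 2.32 kΩ

Loading drop = R_th/(R_th + R_L) ≤ 0.0270, so R_th ≤ R_L · ε/(1−ε) = 83.7 kΩ × 0.0270/0.9730 = 2.32 kΩ.
(Any R1, R2 with R2/(R1+R2) = 0.367 and R1‖R2 ≤ 2.32 kΩ will meet the spec.)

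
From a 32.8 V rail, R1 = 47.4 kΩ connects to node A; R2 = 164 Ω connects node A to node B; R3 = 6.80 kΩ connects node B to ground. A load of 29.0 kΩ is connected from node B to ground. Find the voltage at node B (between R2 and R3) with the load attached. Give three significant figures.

V ≈ 3.40 V

At node B, R3 is in parallel with the load: R3‖R_L = 5508 Ω.
Below node A the resistance is R2 + (R3‖R_L) = 5672 Ω, so V_A = 32.8 × 5672/53070 = 3.506 V.
Then V_B = V_A × (R3‖R_L)/(R2 + R3‖R_L) = 3.506 × 5508/5672 = 3.40 V.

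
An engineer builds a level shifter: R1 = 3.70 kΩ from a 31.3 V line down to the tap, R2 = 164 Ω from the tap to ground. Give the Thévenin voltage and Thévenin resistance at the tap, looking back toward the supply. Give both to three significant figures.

V_th is the open-circuit tap voltage: 31.3 × 164/(3700 + 164) = 1.33 V.
With the supply zeroed, R1 and R2 appear in parallel from the tap: R_th = R1‖R2 = (3700 × 164)/3864 = 157 Ω.

V_th = 1.33 V, R_th = 157 Ω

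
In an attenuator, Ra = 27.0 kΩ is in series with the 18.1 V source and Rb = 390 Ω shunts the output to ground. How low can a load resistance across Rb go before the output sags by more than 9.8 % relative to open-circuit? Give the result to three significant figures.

R_L(min) ≈ 3.54 kΩ

Output resistance R_th = Ra‖Rb = (27000 × 390)/27390 = 384.4 Ω.
The fractional drop is R_th/(R_th + R_L); requiring this ≤ 0.0980 gives R_L ≥ R_th(1/0.0980 − 1) = 384.4 × 9.204 = 3.54 kΩ.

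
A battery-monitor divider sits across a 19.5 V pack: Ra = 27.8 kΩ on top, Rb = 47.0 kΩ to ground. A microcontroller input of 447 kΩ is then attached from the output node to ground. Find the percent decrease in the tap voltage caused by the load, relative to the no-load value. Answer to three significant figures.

3.76 %

The divider's output (Thévenin) resistance is Ra‖Rb = 17.47 kΩ.
Fractional drop under load = R_th/(R_th + R_L) = 17.47 / (17.47 + 447) = 0.03761.
So the output falls by 3.76 %.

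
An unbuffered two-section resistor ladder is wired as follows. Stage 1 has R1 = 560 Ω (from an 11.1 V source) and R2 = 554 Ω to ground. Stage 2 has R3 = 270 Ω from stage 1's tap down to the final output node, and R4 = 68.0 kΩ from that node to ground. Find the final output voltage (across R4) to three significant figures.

V_out ≈ 5.48 V

Stage 2 presents R3+R4 = 68270 Ω as a load on stage 1's tap.
Stage 1's lower leg becomes R2‖(R3+R4) = 549.5 Ω, so V_mid = 11.1 × 549.5/1110 = 5.498 V.
Stage 2 is itself unloaded: V_out = V_mid × R4/(R3+R4) = 5.498 × 68000/68270 = 5.48 V.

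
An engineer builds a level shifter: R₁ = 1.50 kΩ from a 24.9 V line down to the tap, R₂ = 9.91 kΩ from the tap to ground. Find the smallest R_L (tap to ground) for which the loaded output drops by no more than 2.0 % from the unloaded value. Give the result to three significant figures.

R_L(min) ≈ 63.8 kΩ

Output resistance R_th = R₁‖R₂ = (1.50 × 9.91)/11.41 = 1.303 kΩ.
The fractional drop is R_th/(R_th + R_L); requiring this ≤ 0.0200 gives R_L ≥ R_th(1/0.0200 − 1) = 1.303 × 49.00 = 63.8 kΩ.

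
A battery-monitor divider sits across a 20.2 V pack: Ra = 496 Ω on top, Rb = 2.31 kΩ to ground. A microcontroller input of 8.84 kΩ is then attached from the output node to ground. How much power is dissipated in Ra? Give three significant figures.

P ≈ 37.4 mW

Total resistance from the source is Ra + (Rb‖R_L) = 2327 Ω, so I = 20.2/2327 Ω = 8.679 mA.
P = I²·Ra = (8.679 mA)² × 496 Ω = 37.4 mW.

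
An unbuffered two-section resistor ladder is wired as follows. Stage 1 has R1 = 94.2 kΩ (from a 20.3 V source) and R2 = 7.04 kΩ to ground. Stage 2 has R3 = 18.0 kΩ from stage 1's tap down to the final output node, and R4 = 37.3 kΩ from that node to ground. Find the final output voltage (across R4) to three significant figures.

Stage 2 presents R3+R4 = 55.30 kΩ as a load on stage 1's tap.
Stage 1's lower leg becomes R2‖(R3+R4) = 6.245 kΩ, so V_mid = 20.3 × 6.245/100.4 = 1.262 V.
Stage 2 is itself unloaded: V_out = V_mid × R4/(R3+R4) = 1.262 × 37.3/55.30 = 0.851 V.

V_out ≈ 0.851 V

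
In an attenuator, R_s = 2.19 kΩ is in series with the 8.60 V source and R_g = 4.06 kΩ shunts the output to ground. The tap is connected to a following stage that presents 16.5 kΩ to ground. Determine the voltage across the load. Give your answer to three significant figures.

The load sits in parallel with R_g: R_g‖R_L = (4.06 × 16.5) / (4.06 + 16.5) = 3.258 kΩ.
V_out = 8.60 × 3.258 / (2.19 + 3.258) = 8.60 × 3.258/5.448 = 5.14 V.
(Unloaded it would have been 5.59 V.)

V_out ≈ 5.14 V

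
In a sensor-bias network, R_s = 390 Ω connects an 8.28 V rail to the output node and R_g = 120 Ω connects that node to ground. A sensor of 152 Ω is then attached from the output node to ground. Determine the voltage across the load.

V_out ≈ 1.21 V

The load sits in parallel with R_g: R_g‖R_L = (120 × 152) / (120 + 152) = 67.06 Ω.
V_out = 8.28 × 67.06 / (390 + 67.06) = 8.28 × 67.06/457.1 = 1.21 V.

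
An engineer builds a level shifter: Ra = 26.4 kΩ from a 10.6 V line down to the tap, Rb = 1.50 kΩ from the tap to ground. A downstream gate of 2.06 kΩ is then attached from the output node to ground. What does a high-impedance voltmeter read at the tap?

The load sits in parallel with Rb: Rb‖R_L = (1.50 × 2.06) / (1.50 + 2.06) = 0.8680 kΩ.
V_out = 10.6 × 0.8680 / (26.4 + 0.8680) = 10.6 × 0.8680/27.27 = 0.337 V.
(Unloaded it would have been 0.570 V.)

V_out ≈ 0.337 V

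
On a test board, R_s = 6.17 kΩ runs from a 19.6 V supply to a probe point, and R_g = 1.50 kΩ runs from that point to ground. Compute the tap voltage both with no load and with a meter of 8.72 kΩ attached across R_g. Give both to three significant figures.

Unloaded: 3.83 V; loaded: 3.37 V

Open-circuit: V = 19.6 × 1.50/(6.17 + 1.50) = 3.83 V.
With the load, R_g becomes R_g‖R_L = 1.280 kΩ, so V = 19.6 × 1.280/7.450 = 3.37 V.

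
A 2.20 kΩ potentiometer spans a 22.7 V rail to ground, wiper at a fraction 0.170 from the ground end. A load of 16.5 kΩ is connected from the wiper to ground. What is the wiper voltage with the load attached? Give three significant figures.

The wiper splits the pot into (1−α)R = 1826 Ω above and αR = 374.0 Ω below.
Lower section ‖ load = 365.7 Ω.
V_wiper = 22.7 × 365.7/(1826 + 365.7) = 3.79 V.

V ≈ 3.79 V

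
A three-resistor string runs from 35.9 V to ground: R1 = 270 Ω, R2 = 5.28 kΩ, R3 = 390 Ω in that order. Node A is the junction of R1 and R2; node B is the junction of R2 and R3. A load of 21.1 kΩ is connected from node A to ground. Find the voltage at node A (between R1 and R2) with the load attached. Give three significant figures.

Below node A the series string R2+R3 = 5670 Ω sits in parallel with the 21100 Ω load: 4469 Ω.
V_A = 35.9 × 4469/(270 + 4469) = 33.9 V.

V ≈ 33.9 V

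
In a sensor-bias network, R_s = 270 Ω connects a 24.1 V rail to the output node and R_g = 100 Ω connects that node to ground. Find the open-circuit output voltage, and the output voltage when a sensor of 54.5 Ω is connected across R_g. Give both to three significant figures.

Unloaded: 6.51 V; loaded: 2.78 V

Open-circuit: V = 24.1 × 100/(270 + 100) = 6.51 V.
With the load, R_g becomes R_g‖R_L = 35.28 Ω, so V = 24.1 × 35.28/305.3 = 2.78 V.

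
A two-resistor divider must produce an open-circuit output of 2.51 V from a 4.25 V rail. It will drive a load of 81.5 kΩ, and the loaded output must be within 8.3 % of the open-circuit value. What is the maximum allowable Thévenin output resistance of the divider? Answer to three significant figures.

Loading drop = R_th/(R_th + R_L) ≤ 0.0830, so R_th ≤ R_L · ε/(1−ε) = 81.5 kΩ × 0.0830/0.9170 = 7.38 kΩ.

R_th ≤ 7.38 kΩ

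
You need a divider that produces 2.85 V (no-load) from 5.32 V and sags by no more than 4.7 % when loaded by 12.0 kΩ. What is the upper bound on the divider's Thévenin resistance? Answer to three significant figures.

R_th ≤ 592 Ω

Loading drop = R_th/(R_th + R_L) ≤ 0.0470, so R_th ≤ R_L · ε/(1−ε) = 12.0 kΩ × 0.0470/0.9530 = 592 Ω.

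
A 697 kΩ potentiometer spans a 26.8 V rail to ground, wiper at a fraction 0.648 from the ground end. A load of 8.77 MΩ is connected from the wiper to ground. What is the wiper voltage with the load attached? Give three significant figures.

V ≈ 17.1 V

The wiper splits the pot into (1−α)R = 245.3 kΩ above and αR = 451.7 kΩ below.
Lower section ‖ load = 429.5 kΩ.
V_wiper = 26.8 × 429.5/(245.3 + 429.5) = 17.1 V.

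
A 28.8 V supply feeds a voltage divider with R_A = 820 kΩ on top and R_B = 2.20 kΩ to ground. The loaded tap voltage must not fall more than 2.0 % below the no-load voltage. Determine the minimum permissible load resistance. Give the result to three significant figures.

Output resistance R_th = R_A‖R_B = (820 × 2.20)/822.2 = 2.194 kΩ.
The fractional drop is R_th/(R_th + R_L); requiring this ≤ 0.0200 gives R_L ≥ R_th(1/0.0200 − 1) = 2.194 × 49.00 = 108 kΩ.

R_L(min) ≈ 108 kΩ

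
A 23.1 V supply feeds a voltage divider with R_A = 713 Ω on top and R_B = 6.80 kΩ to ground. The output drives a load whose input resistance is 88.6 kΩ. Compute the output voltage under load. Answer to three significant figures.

The load sits in parallel with R_B: R_B‖R_L = (6800 × 88600) / (6800 + 88600) = 6315 Ω.
V_out = 23.1 × 6315 / (713 + 6315) = 23.1 × 6315/7028 = 20.8 V.
(Unloaded it would have been 20.9 V.)

V_out ≈ 20.8 V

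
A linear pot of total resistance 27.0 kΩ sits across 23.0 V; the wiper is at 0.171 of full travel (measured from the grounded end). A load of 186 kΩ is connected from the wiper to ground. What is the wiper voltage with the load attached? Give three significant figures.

V ≈ 3.85 V

The wiper splits the pot into (1−α)R = 22.38 kΩ above and αR = 4.617 kΩ below.
Lower section ‖ load = 4.505 kΩ.
V_wiper = 23.0 × 4.505/(22.38 + 4.505) = 3.85 V.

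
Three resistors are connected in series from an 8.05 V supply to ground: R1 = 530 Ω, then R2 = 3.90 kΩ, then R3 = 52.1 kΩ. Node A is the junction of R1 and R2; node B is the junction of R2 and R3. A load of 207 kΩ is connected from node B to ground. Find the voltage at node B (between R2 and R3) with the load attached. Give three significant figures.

V ≈ 7.28 V

At node B, R3 is in parallel with the load: R3‖R_L = 41620 Ω.
Below node A the resistance is R2 + (R3‖R_L) = 45520 Ω, so V_A = 8.05 × 45520/46050 = 7.957 V.
Then V_B = V_A × (R3‖R_L)/(R2 + R3‖R_L) = 7.957 × 41620/45520 = 7.28 V.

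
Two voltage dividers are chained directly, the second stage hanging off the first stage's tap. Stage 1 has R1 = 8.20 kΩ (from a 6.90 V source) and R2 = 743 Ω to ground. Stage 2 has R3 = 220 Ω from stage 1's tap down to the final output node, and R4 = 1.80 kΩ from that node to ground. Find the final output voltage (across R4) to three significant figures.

Stage 2 presents R3+R4 = 2020 Ω as a load on stage 1's tap.
Stage 1's lower leg becomes R2‖(R3+R4) = 543.2 Ω, so V_mid = 6.90 × 543.2/8743 = 0.4287 V.
Stage 2 is itself unloaded: V_out = V_mid × R4/(R3+R4) = 0.4287 × 1800/2020 = 0.382 V.

V_out ≈ 0.382 V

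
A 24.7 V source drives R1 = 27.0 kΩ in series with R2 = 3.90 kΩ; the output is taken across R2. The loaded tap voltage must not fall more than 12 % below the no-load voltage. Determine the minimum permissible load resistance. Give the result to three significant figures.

R_L(min) ≈ 25.0 kΩ

Output resistance R_th = R1‖R2 = (27.0 × 3.90)/30.90 = 3.408 kΩ.
The fractional drop is R_th/(R_th + R_L); requiring this ≤ 0.120 gives R_L ≥ R_th(1/0.120 − 1) = 3.408 × 7.333 = 25.0 kΩ.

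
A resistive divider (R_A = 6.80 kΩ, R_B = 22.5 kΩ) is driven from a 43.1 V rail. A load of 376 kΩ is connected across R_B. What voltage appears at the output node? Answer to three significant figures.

V_out ≈ 32.6 V

The load sits in parallel with R_B: R_B‖R_L = (22.5 × 376) / (22.5 + 376) = 21.23 kΩ.
V_out = 43.1 × 21.23 / (6.80 + 21.23) = 43.1 × 21.23/28.03 = 32.6 V.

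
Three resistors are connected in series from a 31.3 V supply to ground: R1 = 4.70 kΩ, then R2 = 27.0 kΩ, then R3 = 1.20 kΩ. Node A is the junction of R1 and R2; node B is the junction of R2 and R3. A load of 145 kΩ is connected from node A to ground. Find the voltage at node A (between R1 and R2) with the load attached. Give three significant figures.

V ≈ 26.1 V

Below node A the series string R2+R3 = 28.20 kΩ sits in parallel with the 145 kΩ load: 23.61 kΩ.
V_A = 31.3 × 23.61/(4.70 + 23.61) = 26.1 V.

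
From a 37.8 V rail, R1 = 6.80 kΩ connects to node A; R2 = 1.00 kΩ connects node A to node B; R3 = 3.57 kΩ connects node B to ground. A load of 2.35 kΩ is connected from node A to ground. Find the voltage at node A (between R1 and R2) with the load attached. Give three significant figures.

V ≈ 7.02 V

Below node A the series string R2+R3 = 4.570 kΩ sits in parallel with the 2.35 kΩ load: 1.552 kΩ.
V_A = 37.8 × 1.552/(6.80 + 1.552) = 7.02 V.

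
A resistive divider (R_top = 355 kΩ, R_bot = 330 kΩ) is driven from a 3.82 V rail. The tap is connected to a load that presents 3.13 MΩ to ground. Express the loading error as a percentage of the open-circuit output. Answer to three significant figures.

5.18 %

The divider's output (Thévenin) resistance is R_top‖R_bot = 171.0 kΩ.
Fractional drop under load = R_th/(R_th + R_L) = 171.0 / (171.0 + 3130) = 0.05181.
So the output falls by 5.18 %.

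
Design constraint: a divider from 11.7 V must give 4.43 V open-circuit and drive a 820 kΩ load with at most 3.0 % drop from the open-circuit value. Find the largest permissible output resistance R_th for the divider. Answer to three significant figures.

R_th ≤ 25.4 kΩ

Loading drop = R_th/(R_th + R_L) ≤ 0.0300, so R_th ≤ R_L · ε/(1−ε) = 820 kΩ × 0.0300/0.9700 = 25.4 kΩ.
(Any R1, R2 with R2/(R1+R2) = 0.379 and R1‖R2 ≤ 25.4 kΩ will meet the spec.)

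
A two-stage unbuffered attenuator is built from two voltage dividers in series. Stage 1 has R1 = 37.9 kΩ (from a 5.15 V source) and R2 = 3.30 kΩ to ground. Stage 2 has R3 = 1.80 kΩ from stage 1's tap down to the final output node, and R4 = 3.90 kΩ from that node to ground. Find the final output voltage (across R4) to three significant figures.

V_out ≈ 0.184 V

Stage 2 presents R3+R4 = 5.700 kΩ as a load on stage 1's tap.
Stage 1's lower leg becomes R2‖(R3+R4) = 2.090 kΩ, so V_mid = 5.15 × 2.090/39.99 = 0.2692 V.
Stage 2 is itself unloaded: V_out = V_mid × R4/(R3+R4) = 0.2692 × 3.90/5.700 = 0.184 V.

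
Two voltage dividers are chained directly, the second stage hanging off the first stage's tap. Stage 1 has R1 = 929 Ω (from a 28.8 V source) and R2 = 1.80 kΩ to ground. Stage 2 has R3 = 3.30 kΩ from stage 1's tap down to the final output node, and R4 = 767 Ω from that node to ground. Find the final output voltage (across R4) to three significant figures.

Stage 2 presents R3+R4 = 4067 Ω as a load on stage 1's tap.
Stage 1's lower leg becomes R2‖(R3+R4) = 1248 Ω, so V_mid = 28.8 × 1248/2177 = 16.51 V.
Stage 2 is itself unloaded: V_out = V_mid × R4/(R3+R4) = 16.51 × 767/4067 = 3.11 V.

V_out ≈ 3.11 V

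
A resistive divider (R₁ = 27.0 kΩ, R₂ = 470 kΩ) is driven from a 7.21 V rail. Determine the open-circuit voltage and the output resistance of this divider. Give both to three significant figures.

V_th is the open-circuit tap voltage: 7.21 × 470/(27.0 + 470) = 6.82 V.
With the supply zeroed, R₁ and R₂ appear in parallel from the tap: R_th = R₁‖R₂ = (27.0 × 470)/497.0 = 25.5 kΩ.

V_th = 6.82 V, R_th = 25.5 kΩ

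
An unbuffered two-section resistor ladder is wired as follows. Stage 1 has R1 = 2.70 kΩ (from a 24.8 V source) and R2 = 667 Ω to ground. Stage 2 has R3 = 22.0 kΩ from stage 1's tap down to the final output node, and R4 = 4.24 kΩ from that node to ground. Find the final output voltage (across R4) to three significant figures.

Stage 2 presents R3+R4 = 26240 Ω as a load on stage 1's tap.
Stage 1's lower leg becomes R2‖(R3+R4) = 650.5 Ω, so V_mid = 24.8 × 650.5/3350 = 4.815 V.
Stage 2 is itself unloaded: V_out = V_mid × R4/(R3+R4) = 4.815 × 4240/26240 = 0.778 V.

V_out ≈ 0.778 V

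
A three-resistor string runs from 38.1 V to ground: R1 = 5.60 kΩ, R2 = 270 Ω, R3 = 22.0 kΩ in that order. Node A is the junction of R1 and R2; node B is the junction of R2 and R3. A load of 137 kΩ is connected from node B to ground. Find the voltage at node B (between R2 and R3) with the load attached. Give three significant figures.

At node B, R3 is in parallel with the load: R3‖R_L = 18960 Ω.
Below node A the resistance is R2 + (R3‖R_L) = 19230 Ω, so V_A = 38.1 × 19230/24830 = 29.51 V.
Then V_B = V_A × (R3‖R_L)/(R2 + R3‖R_L) = 29.51 × 18960/19230 = 29.1 V.

V ≈ 29.1 V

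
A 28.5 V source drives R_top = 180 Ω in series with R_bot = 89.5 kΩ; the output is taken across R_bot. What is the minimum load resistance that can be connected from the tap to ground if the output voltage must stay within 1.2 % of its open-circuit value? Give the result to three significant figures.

R_L(min) ≈ 14.8 kΩ

Output resistance R_th = R_top‖R_bot = (180 × 89500)/89680 = 179.6 Ω.
The fractional drop is R_th/(R_th + R_L); requiring this ≤ 0.0120 gives R_L ≥ R_th(1/0.0120 − 1) = 179.6 × 82.33 = 14.8 kΩ.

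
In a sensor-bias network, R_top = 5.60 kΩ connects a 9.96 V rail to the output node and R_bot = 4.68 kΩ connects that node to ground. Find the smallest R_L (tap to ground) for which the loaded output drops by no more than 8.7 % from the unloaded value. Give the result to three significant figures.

Output resistance R_th = R_top‖R_bot = (5.60 × 4.68)/10.28 = 2.549 kΩ.
The fractional drop is R_th/(R_th + R_L); requiring this ≤ 0.0870 gives R_L ≥ R_th(1/0.0870 − 1) = 2.549 × 10.49 = 26.8 kΩ.

R_L(min) ≈ 26.8 kΩ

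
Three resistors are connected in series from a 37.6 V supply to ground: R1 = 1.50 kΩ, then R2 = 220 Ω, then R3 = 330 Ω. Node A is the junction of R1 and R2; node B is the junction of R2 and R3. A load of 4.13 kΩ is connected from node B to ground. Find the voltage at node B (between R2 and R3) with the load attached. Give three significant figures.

At node B, R3 is in parallel with the load: R3‖R_L = 305.6 Ω.
Below node A the resistance is R2 + (R3‖R_L) = 525.6 Ω, so V_A = 37.6 × 525.6/2026 = 9.756 V.
Then V_B = V_A × (R3‖R_L)/(R2 + R3‖R_L) = 9.756 × 305.6/525.6 = 5.67 V.

V ≈ 5.67 V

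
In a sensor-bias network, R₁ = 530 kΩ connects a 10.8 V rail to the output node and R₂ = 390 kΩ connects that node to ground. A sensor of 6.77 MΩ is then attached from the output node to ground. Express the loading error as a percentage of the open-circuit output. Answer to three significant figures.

3.21 %

The divider's output (Thévenin) resistance is R₁‖R₂ = 224.7 kΩ.
Fractional drop under load = R_th/(R_th + R_L) = 224.7 / (224.7 + 6770) = 0.03212.
So the output falls by 3.21 %.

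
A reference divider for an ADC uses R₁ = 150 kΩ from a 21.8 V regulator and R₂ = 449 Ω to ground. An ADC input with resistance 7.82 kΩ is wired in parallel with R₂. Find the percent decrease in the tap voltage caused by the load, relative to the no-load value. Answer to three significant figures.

5.41 %

The divider's output (Thévenin) resistance is R₁‖R₂ = 447.7 Ω.
Fractional drop under load = R_th/(R_th + R_L) = 447.7 / (447.7 + 7820) = 0.05415.
So the output falls by 5.41 %.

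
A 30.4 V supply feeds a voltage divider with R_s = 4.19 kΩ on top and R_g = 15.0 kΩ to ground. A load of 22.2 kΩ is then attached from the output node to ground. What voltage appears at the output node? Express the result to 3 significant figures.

V_out ≈ 20.7 V

The load sits in parallel with R_g: R_g‖R_L = (15.0 × 22.2) / (15.0 + 22.2) = 8.952 kΩ.
V_out = 30.4 × 8.952 / (4.19 + 8.952) = 30.4 × 8.952/13.14 = 20.7 V.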